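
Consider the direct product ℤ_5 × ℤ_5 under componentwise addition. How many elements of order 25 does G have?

0

An element (a,b) has order lcm(ord(a), ord(b)); count pairs with lcm equal to 25.
Enumerating gives 0 such elements.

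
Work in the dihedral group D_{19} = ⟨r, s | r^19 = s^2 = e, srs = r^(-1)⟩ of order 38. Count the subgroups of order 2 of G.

19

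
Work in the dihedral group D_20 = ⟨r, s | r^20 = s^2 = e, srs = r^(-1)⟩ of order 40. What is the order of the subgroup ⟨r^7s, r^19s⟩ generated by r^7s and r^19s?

|⟨r^7s⟩| = 2 and |⟨r^19s⟩| = 2, so |H| is a multiple of lcm(2, 2) = 2 and divides |G| = 40.
Closing under the operation: H = {e, r^4, r^8, r^12, r^16, r^3s, r^7s, r^11s, r^15s, r^19s}, so |H| = 10.

10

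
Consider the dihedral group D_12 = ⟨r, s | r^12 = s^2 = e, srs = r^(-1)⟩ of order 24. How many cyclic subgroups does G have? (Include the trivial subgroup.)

18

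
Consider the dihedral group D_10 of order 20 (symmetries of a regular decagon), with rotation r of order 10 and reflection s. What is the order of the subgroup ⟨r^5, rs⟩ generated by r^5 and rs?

4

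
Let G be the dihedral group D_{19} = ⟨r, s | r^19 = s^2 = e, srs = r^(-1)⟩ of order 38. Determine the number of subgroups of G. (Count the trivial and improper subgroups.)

22

|G| = 38, so by Lagrange every subgroup order divides 38. Divisors: 1, 2, 19, 38.
Subgroups by order — order 1: 1; order 2: 19; order 19: 1; order 38: 1.
Total: 1 + 19 + 1 + 1 = 22.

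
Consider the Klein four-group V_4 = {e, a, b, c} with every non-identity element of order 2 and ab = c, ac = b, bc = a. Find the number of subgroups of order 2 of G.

|G| = 4 and 2 | 4, so subgroups of order 2 are possible by Lagrange.
The subgroups of order 2 are: {e, a}; {e, b}; {e, c}.
So G has 3 subgroups of order 2.

3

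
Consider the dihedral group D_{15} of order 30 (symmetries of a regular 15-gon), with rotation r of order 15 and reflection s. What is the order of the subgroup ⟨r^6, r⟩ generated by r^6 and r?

15

|⟨r^6⟩| = 5 and |⟨r⟩| = 15, so |H| is a multiple of lcm(5, 15) = 15 and divides |G| = 30.
Closing under the operation: H = {e, r, r^2, r^3, r^4, r^5, r^6, r^7, r^8, r^9, r^10, r^11, r^12, r^13, r^14}, so |H| = 15.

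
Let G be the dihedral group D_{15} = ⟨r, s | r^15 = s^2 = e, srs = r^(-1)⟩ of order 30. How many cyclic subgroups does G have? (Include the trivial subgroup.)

A cyclic subgroup of order d is generated by each of its φ(d) elements of order d, so the cyclic subgroups of order d number (#elements of order d)/φ(d).
Cyclic subgroups by order — order 1: 1; order 2: 15; order 3: 1; order 5: 1; order 15: 1.
Total: 19.

19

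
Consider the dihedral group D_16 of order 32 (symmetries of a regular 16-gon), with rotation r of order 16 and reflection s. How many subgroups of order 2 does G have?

17

|G| = 32 and 2 | 32, so subgroups of order 2 are possible by Lagrange.
The subgroups of order 2 are: {e, r^10s}; {e, r^11s}; {e, r^12s}; {e, r^13s}; … (17 in all).
So G has 17 subgroups of order 2.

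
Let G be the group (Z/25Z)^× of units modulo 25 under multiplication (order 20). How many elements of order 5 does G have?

The elements of order 5 are: 6, 11, 16, 21.
That's 4.

4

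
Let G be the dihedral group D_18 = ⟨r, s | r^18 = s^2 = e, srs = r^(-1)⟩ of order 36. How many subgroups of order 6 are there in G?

|G| = 36 and 6 | 36, so subgroups of order 6 are possible by Lagrange.
The subgroups of order 6 are: {e, r^6, r^12, r^4s, r^10s, r^16s}; {e, r^6, r^12, r^5s, r^11s, r^17s}; {e, r^6, r^12, s, r^6s, r^12s}; {e, r^6, r^12, rs, r^7s, r^13s}; … (7 in all).
So G has 7 subgroups of order 6.

7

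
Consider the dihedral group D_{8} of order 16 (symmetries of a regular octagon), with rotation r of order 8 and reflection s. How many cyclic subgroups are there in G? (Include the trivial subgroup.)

12

A cyclic subgroup of order d is generated by each of its φ(d) elements of order d, so the cyclic subgroups of order d number (#elements of order d)/φ(d).
Cyclic subgroups by order — order 1: 1; order 2: 9; order 4: 1; order 8: 1.
Total: 12.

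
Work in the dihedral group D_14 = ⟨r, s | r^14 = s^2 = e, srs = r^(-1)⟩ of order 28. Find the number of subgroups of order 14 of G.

|G| = 28 and 14 | 28, so subgroups of order 14 are possible by Lagrange.
The subgroups of order 14 are: {e, r, r^2, r^3, r^4, r^5, r^6, r^7, r^8, r^9, r^10, r^11, r^12, r^13}; {e, r^2, r^4, r^6, r^8, r^10, r^12, s, r^2s, r^4s, r^6s, r^8s, r^10s, r^12s}; {e, r^2, r^4, r^6, r^8, r^10, r^12, rs, r^3s, r^5s, r^7s, r^9s, r^11s, r^13s}.
So G has 3 subgroups of order 14.

3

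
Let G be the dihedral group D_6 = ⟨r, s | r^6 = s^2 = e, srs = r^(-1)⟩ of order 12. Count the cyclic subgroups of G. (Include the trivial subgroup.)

Group the elements of G by the cyclic subgroup they generate; each cyclic subgroup of order d accounts for φ(d) elements.
Cyclic subgroups by order — order 1: 1; order 2: 7; order 3: 1; order 6: 1.
Total: 10.

10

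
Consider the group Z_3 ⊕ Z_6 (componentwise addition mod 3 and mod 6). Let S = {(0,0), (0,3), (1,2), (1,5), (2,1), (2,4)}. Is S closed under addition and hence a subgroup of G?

|S| = 6 divides |G| = 18, consistent with Lagrange.
S contains the identity, every element's inverse is in S, and S is closed under +: it is a subgroup.
In fact S = ⟨(2,1)⟩.

Yes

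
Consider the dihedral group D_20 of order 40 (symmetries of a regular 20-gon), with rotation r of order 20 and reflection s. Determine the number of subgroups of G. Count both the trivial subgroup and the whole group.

48

|G| = 40, so by Lagrange every subgroup order divides 40. Divisors: 1, 2, 4, 5, 8, 10, 20, 40.
Subgroups by order — order 1: 1; order 2: 21; order 4: 11; order 5: 1; order 8: 5; order 10: 5; order 20: 3; order 40: 1.
Total: 1 + 21 + 11 + 1 + 5 + 5 + 3 + 1 = 48.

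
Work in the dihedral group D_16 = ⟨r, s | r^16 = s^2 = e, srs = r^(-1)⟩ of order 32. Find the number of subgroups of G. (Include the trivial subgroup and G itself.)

|G| = 32, so by Lagrange every subgroup order divides 32. Divisors: 1, 2, 4, 8, 16, 32.
Subgroups by order — order 1: 1; order 2: 17; order 4: 9; order 8: 5; order 16: 3; order 32: 1.
Total: 1 + 17 + 9 + 5 + 3 + 1 = 36.

36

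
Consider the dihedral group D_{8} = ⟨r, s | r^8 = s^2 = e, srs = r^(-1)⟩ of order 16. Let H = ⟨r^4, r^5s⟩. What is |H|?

|⟨r^4⟩| = 2 and |⟨r^5s⟩| = 2, so |H| is a multiple of lcm(2, 2) = 2 and divides |G| = 16.
Closing under the operation: H = {e, r^4, rs, r^5s}, so |H| = 4.

4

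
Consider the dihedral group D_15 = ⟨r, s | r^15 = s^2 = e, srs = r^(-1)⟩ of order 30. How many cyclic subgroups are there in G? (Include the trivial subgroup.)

Each element a generates a cyclic subgroup ⟨a⟩; distinct elements may generate the same one (a cyclic group of order d has φ(d) generators).
Cyclic subgroups by order — order 1: 1; order 2: 15; order 3: 1; order 5: 1; order 15: 1.
Total: 19.

19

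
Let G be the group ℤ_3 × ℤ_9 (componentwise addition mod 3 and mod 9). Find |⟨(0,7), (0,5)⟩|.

|⟨(0,7)⟩| = 9 and |⟨(0,5)⟩| = 9, so |H| is a multiple of lcm(9, 9) = 9 and divides |G| = 27.
Closing under the operation: H = {(0,0), (0,1), (0,2), (0,3), (0,4), (0,5), (0,6), (0,7), (0,8)}, so |H| = 9.

9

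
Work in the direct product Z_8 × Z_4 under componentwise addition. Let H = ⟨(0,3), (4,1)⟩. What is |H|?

8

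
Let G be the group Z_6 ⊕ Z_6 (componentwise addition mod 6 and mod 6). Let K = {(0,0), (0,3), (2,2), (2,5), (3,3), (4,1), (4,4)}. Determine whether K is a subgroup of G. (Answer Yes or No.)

|K| = 7 does not divide |G| = 36, so by Lagrange K is not a subgroup.

No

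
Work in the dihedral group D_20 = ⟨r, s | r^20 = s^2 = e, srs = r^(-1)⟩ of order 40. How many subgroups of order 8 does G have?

|G| = 40 and 8 | 40, so subgroups of order 8 are possible by Lagrange.
The subgroups of order 8 are: {e, r^5, r^10, r^15, s, r^5s, r^10s, r^15s}; {e, r^5, r^10, r^15, rs, r^6s, r^11s, r^16s}; {e, r^5, r^10, r^15, r^2s, r^7s, r^12s, r^17s}; {e, r^5, r^10, r^15, r^3s, r^8s, r^13s, r^18s}; … (5 in all).
So G has 5 subgroups of order 8.

5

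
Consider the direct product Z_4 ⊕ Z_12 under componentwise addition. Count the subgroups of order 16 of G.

|G| = 48 and 16 | 48, so subgroups of order 16 are possible by Lagrange.
The subgroups of order 16 are: {(0,0), (0,3), (0,6), (0,9), (1,0), (1,3), (1,6), (1,9), (2,0), (2,3), (2,6), (2,9), (3,0), (3,3), (3,6), (3,9)}.
So G has 1 subgroup of order 16.

1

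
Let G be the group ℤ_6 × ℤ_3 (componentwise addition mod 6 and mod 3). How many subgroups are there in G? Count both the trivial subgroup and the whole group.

|G| = 18, so by Lagrange every subgroup order divides 18. Divisors: 1, 2, 3, 6, 9, 18.
Subgroups by order — order 1: 1; order 2: 1; order 3: 4; order 6: 4; order 9: 1; order 18: 1.
Total: 1 + 1 + 4 + 4 + 1 + 1 = 12.

12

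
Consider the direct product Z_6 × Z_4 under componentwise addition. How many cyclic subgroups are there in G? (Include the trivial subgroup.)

12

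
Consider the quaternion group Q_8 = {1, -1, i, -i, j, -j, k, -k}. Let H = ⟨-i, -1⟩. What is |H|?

4

|⟨-i⟩| = 4 and |⟨-1⟩| = 2, so |H| is a multiple of lcm(4, 2) = 4 and divides |G| = 8.
Closing under the operation: H = {1, -1, i, -i}, so |H| = 4.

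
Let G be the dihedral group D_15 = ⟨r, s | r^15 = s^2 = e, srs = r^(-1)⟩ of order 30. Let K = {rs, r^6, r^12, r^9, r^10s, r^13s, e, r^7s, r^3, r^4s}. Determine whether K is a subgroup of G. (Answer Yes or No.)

|K| = 10 divides |G| = 30, consistent with Lagrange.
K contains the identity, every element's inverse is in K, and K is closed under ·: it is a subgroup.

Yes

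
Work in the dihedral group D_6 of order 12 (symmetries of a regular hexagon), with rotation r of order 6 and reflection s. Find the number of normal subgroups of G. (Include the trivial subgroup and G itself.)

7

G has 16 subgroups. Checking conjugation-invariance by order — order 1: 1/1 normal; order 2: 1/7 normal; order 3: 1/1 normal; order 4: 0/3 normal; order 6: 3/3 normal; order 12: 1/1 normal.
Total normal subgroups: 7.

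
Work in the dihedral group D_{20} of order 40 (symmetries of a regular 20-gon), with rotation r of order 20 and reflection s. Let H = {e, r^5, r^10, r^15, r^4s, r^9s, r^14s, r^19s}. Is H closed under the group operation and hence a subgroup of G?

|H| = 8 divides |G| = 40, consistent with Lagrange.
H contains the identity, every element's inverse is in H, and H is closed under ·: it is a subgroup.

Yes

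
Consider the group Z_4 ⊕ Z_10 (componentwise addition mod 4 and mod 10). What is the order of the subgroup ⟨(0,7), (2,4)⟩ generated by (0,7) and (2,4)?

|⟨(0,7)⟩| = 10 and |⟨(2,4)⟩| = 10, so |H| is a multiple of lcm(10, 10) = 10 and divides |G| = 40.
Closing under the operation: H = {(0,0), (0,1), (0,2), (0,3), (0,4), (0,5), (0,6), (0,7), (0,8), (0,9), (2,0), (2,1), (2,2), (2,3), (2,4), (2,5), (2,6), (2,7), (2,8), (2,9)}, so |H| = 20.

20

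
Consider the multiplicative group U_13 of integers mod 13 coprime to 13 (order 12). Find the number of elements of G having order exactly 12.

4

The elements of order 12 are: 2, 6, 7, 11.
That's 4.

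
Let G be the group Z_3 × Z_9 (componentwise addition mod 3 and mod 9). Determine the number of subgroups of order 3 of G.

4

|G| = 27 and 3 | 27, so subgroups of order 3 are possible by Lagrange.
The subgroups of order 3 are: {(0,0), (0,3), (0,6)}; {(0,0), (1,0), (2,0)}; {(0,0), (1,3), (2,6)}; {(0,0), (1,6), (2,3)}.
So G has 4 subgroups of order 3.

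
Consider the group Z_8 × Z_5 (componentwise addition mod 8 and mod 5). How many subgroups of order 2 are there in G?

1

|G| = 40 and 2 | 40, so subgroups of order 2 are possible by Lagrange.
The subgroups of order 2 are: {(0,0), (4,0)}.
So G has 1 subgroup of order 2.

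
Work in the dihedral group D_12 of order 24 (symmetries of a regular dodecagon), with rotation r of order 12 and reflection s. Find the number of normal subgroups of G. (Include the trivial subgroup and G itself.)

9

G has 34 subgroups. Checking conjugation-invariance by order — order 1: 1/1 normal; order 2: 1/13 normal; order 3: 1/1 normal; order 4: 1/7 normal; order 6: 1/5 normal; order 8: 0/3 normal; order 12: 3/3 normal; order 24: 1/1 normal.
Total normal subgroups: 9.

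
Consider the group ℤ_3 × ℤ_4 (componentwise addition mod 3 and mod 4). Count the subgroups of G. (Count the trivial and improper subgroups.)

|G| = 12, so by Lagrange every subgroup order divides 12. Divisors: 1, 2, 3, 4, 6, 12.
Subgroups by order — order 1: 1; order 2: 1; order 3: 1; order 4: 1; order 6: 1; order 12: 1.
Total: 1 + 1 + 1 + 1 + 1 + 1 = 6.

6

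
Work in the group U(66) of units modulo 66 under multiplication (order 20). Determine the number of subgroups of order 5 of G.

1

|G| = 20 and 5 | 20, so subgroups of order 5 are possible by Lagrange.
The subgroups of order 5 are: {1, 25, 31, 37, 49}.
So G has 1 subgroup of order 5.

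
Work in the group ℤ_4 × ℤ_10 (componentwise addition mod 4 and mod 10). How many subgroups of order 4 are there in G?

|G| = 40 and 4 | 40, so subgroups of order 4 are possible by Lagrange.
The subgroups of order 4 are: {(0,0), (0,5), (2,0), (2,5)}; {(0,0), (1,0), (2,0), (3,0)}; {(0,0), (1,5), (2,0), (3,5)}.
So G has 3 subgroups of order 4.

3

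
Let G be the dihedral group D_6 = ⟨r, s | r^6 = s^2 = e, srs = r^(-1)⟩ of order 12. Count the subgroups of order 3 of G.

1

|G| = 12 and 3 | 12, so subgroups of order 3 are possible by Lagrange.
The subgroups of order 3 are: {e, r^2, r^4}.
So G has 1 subgroup of order 3.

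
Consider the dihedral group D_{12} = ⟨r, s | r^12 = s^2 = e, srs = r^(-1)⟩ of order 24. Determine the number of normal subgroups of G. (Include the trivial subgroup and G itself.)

G has 34 subgroups. Checking conjugation-invariance by order — order 1: 1/1 normal; order 2: 1/13 normal; order 3: 1/1 normal; order 4: 1/7 normal; order 6: 1/5 normal; order 8: 0/3 normal; order 12: 3/3 normal; order 24: 1/1 normal.
Total normal subgroups: 9.

9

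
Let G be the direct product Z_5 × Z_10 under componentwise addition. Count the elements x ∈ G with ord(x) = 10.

An element (a,b) has order lcm(ord(a), ord(b)); count pairs with lcm equal to 10.
Enumerating gives 24 such elements.

24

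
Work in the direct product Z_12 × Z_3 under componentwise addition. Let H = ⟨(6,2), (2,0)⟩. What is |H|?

|⟨(6,2)⟩| = 6 and |⟨(2,0)⟩| = 6, so |H| is a multiple of lcm(6, 6) = 6 and divides |G| = 36.
Closing under the operation: H = {(0,0), (0,1), (0,2), (2,0), (2,1), (2,2), (4,0), (4,1), (4,2), (6,0), (6,1), (6,2), (8,0), (8,1), (8,2), (10,0), (10,1), (10,2)}, so |H| = 18.

18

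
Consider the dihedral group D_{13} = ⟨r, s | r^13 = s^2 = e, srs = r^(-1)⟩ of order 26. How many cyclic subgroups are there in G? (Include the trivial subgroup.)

A cyclic subgroup of order d is generated by each of its φ(d) elements of order d, so the cyclic subgroups of order d number (#elements of order d)/φ(d).
Cyclic subgroups by order — order 1: 1; order 2: 13; order 13: 1.
Total: 15.

15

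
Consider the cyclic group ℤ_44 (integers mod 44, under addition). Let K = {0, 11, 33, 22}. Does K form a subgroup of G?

Yes

|K| = 4 divides |G| = 44, consistent with Lagrange.
K contains the identity, every element's inverse is in K, and K is closed under +: it is a subgroup.
In fact K = ⟨33⟩.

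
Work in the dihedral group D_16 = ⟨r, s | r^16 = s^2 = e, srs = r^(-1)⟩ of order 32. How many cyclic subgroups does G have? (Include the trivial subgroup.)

Group the elements of G by the cyclic subgroup they generate; each cyclic subgroup of order d accounts for φ(d) elements.
Cyclic subgroups by order — order 1: 1; order 2: 17; order 4: 1; order 8: 1; order 16: 1.
Total: 21.

21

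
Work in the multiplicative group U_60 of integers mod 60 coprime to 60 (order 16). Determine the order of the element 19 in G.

Compute successive powers of 19 mod 60: 19, 1; 19^2 ≡ 1 (mod 60).
So |⟨19⟩| = 2.

2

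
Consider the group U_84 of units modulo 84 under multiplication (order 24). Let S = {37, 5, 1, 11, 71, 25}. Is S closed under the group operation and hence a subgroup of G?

No

5 ∈ S but its inverse 17 ∉ S, so S is not a subgroup.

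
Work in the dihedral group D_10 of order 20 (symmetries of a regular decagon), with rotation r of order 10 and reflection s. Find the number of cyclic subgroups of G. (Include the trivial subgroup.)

14

A cyclic subgroup of order d is generated by each of its φ(d) elements of order d, so the cyclic subgroups of order d number (#elements of order d)/φ(d).
Cyclic subgroups by order — order 1: 1; order 2: 11; order 5: 1; order 10: 1.
Total: 14.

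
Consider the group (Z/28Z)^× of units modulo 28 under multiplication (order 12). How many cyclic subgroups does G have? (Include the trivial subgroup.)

8

Group the elements of G by the cyclic subgroup they generate; each cyclic subgroup of order d accounts for φ(d) elements.
Cyclic subgroups by order — order 1: 1; order 2: 3; order 3: 1; order 6: 3.
Total: 8.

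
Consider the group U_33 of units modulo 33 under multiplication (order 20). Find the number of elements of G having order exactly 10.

Enumerating element orders in G gives 12 elements of order 10.

12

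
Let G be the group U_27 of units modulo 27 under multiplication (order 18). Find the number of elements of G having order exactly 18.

6

The elements of order 18 are: 2, 5, 11, 14, 20, 23.
That's 6.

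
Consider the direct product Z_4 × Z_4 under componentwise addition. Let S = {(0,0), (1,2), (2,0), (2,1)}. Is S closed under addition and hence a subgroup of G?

No

(1,2) ∈ S but its inverse (3,2) ∉ S, so S is not a subgroup.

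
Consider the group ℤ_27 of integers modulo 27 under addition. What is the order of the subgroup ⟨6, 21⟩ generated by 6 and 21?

|⟨6⟩| = 9 and |⟨21⟩| = 9, so |H| is a multiple of lcm(9, 9) = 9 and divides |G| = 27.
Closing under the operation: H = {0, 3, 6, 9, 12, 15, 18, 21, 24}, so |H| = 9.

9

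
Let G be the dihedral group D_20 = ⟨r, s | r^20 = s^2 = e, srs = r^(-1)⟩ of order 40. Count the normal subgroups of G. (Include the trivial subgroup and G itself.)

G has 48 subgroups. Checking conjugation-invariance by order — order 1: 1/1 normal; order 2: 1/21 normal; order 4: 1/11 normal; order 5: 1/1 normal; order 8: 0/5 normal; order 10: 1/5 normal; order 20: 3/3 normal; order 40: 1/1 normal.
Total normal subgroups: 9.

9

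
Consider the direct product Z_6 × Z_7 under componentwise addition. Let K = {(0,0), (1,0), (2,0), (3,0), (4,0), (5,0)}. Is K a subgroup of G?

Yes

|K| = 6 divides |G| = 42, consistent with Lagrange.
K contains the identity, every element's inverse is in K, and K is closed under +: it is a subgroup.
In fact K = ⟨(5,0)⟩.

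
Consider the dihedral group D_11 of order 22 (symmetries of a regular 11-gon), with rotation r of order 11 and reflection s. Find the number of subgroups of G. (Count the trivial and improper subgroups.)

14

|G| = 22, so by Lagrange every subgroup order divides 22. Divisors: 1, 2, 11, 22.
Subgroups by order — order 1: 1; order 2: 11; order 11: 1; order 22: 1.
Total: 1 + 11 + 1 + 1 = 14.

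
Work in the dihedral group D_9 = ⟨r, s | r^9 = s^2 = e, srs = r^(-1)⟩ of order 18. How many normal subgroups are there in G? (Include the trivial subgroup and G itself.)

4

G has 16 subgroups. Checking conjugation-invariance by order — order 1: 1/1 normal; order 2: 0/9 normal; order 3: 1/1 normal; order 6: 0/3 normal; order 9: 1/1 normal; order 18: 1/1 normal.
Total normal subgroups: 4.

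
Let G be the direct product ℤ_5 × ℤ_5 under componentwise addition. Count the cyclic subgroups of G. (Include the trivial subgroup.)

7

A cyclic subgroup of order d is generated by each of its φ(d) elements of order d, so the cyclic subgroups of order d number (#elements of order d)/φ(d).
Cyclic subgroups by order — order 1: 1; order 5: 6.
Total: 7.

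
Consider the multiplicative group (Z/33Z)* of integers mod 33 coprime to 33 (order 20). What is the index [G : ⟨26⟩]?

2

|⟨26⟩| = 10 and |G| = 20.
By Lagrange, [G : H] = |G|/|H| = 20/10 = 2.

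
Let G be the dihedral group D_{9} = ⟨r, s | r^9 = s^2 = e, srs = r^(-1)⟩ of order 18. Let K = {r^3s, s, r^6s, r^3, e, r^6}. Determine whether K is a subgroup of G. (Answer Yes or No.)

|K| = 6 divides |G| = 18, consistent with Lagrange.
K contains the identity, every element's inverse is in K, and K is closed under ·: it is a subgroup.

Yes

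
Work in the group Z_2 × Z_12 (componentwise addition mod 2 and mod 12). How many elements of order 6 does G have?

An element (a,b) has order lcm(ord(a), ord(b)); count pairs with lcm equal to 6.
Enumerating gives 6 such elements.

6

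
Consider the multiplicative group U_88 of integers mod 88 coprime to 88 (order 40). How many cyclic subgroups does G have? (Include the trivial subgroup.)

16

Each element a generates a cyclic subgroup ⟨a⟩; distinct elements may generate the same one (a cyclic group of order d has φ(d) generators).
Cyclic subgroups by order — order 1: 1; order 2: 7; order 5: 1; order 10: 7.
Total: 16.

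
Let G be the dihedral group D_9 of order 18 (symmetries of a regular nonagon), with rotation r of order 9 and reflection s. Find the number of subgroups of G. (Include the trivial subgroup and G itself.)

16

|G| = 18, so by Lagrange every subgroup order divides 18. Divisors: 1, 2, 3, 6, 9, 18.
Subgroups by order — order 1: 1; order 2: 9; order 3: 1; order 6: 3; order 9: 1; order 18: 1.
Total: 1 + 9 + 1 + 3 + 1 + 1 = 16.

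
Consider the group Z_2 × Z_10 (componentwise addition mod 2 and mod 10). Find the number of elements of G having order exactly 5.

4

An element (a,b) has order lcm(ord(a), ord(b)); count pairs with lcm equal to 5.
Enumerating gives 4 such elements.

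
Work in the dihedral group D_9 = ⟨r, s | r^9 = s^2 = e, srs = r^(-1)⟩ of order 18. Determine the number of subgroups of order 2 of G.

|G| = 18 and 2 | 18, so subgroups of order 2 are possible by Lagrange.
The subgroups of order 2 are: {e, r^2s}; {e, r^3s}; {e, r^4s}; {e, r^5s}; … (9 in all).
So G has 9 subgroups of order 2.

9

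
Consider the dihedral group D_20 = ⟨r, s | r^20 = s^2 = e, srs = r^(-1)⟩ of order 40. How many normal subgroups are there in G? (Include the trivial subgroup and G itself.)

9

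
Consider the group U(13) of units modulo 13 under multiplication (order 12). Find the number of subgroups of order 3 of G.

|G| = 12 and 3 | 12, so subgroups of order 3 are possible by Lagrange.
The subgroups of order 3 are: {1, 3, 9}.
So G has 1 subgroup of order 3.

1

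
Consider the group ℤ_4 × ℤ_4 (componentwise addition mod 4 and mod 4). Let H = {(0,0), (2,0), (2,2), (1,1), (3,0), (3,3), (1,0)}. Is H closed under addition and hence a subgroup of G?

|H| = 7 does not divide |G| = 16, so by Lagrange H is not a subgroup.

No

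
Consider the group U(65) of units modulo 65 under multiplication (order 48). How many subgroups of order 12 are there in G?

|G| = 48 and 12 | 48, so subgroups of order 12 are possible by Lagrange.
The subgroups of order 12 are: {1, 6, 11, 16, 21, 31, 36, 41, 46, 51, 56, 61}; {1, 9, 12, 14, 16, 17, 23, 29, 38, 43, 61, 62}; {1, 3, 9, 14, 16, 22, 27, 29, 42, 48, 53, 61}; {1, 4, 9, 14, 16, 29, 36, 49, 51, 56, 61, 64}; … (7 in all).
So G has 7 subgroups of order 12.

7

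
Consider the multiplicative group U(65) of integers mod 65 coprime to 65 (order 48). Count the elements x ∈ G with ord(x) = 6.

6

The elements of order 6 are: 4, 9, 29, 36, 49, 56.
That's 6.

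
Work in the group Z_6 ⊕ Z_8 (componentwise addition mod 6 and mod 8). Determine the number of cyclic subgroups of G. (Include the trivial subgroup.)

16

A cyclic subgroup of order d is generated by each of its φ(d) elements of order d, so the cyclic subgroups of order d number (#elements of order d)/φ(d).
Cyclic subgroups by order — order 1: 1; order 2: 3; order 3: 1; order 4: 2; order 6: 3; order 8: 2; order 12: 2; order 24: 2.
Total: 16.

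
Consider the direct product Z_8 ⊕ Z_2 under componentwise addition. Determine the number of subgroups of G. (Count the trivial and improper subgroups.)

11

|G| = 16, so by Lagrange every subgroup order divides 16. Divisors: 1, 2, 4, 8, 16.
Subgroups by order — order 1: 1; order 2: 3; order 4: 3; order 8: 3; order 16: 1.
Total: 1 + 3 + 3 + 3 + 1 = 11.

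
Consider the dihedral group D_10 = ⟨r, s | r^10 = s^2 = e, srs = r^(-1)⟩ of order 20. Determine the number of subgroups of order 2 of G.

|G| = 20 and 2 | 20, so subgroups of order 2 are possible by Lagrange.
The subgroups of order 2 are: {e, r^2s}; {e, r^3s}; {e, r^4s}; {e, r^5}; … (11 in all).
So G has 11 subgroups of order 2.

11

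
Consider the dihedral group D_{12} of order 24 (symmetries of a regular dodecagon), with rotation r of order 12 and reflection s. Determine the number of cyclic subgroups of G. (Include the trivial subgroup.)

A cyclic subgroup of order d is generated by each of its φ(d) elements of order d, so the cyclic subgroups of order d number (#elements of order d)/φ(d).
Cyclic subgroups by order — order 1: 1; order 2: 13; order 3: 1; order 4: 1; order 6: 1; order 12: 1.
Total: 18.

18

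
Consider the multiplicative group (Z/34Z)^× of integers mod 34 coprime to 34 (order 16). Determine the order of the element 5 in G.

16

Compute successive powers of 5 mod 34: 5, 25, 23, 13, 31, 19, 27, 33, …; 5^16 ≡ 1 (mod 34).
So |⟨5⟩| = 16.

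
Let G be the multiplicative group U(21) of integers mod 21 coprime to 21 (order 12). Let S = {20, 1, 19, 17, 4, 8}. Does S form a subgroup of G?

17 ∈ S but its inverse 5 ∉ S, so S is not a subgroup.

No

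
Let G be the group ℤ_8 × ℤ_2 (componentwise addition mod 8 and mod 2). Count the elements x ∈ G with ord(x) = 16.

An element (a,b) has order lcm(ord(a), ord(b)); count pairs with lcm equal to 16.
Enumerating gives 0 such elements.

0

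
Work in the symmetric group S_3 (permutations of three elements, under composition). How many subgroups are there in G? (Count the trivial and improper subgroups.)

6

|G| = 6, so by Lagrange every subgroup order divides 6. Divisors: 1, 2, 3, 6.
Subgroups by order — order 1: 1; order 2: 3; order 3: 1; order 6: 1.
Total: 1 + 3 + 1 + 1 = 6.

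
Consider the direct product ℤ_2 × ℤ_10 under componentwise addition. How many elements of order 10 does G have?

An element (a,b) has order lcm(ord(a), ord(b)); count pairs with lcm equal to 10.
Enumerating gives 12 such elements.

12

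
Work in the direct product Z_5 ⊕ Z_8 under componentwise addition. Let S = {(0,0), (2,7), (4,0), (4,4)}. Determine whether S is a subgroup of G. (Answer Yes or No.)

No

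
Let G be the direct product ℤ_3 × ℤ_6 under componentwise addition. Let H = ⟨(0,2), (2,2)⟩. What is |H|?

|⟨(0,2)⟩| = 3 and |⟨(2,2)⟩| = 3, so |H| is a multiple of lcm(3, 3) = 3 and divides |G| = 18.
Closing under the operation: H = {(0,0), (0,2), (0,4), (1,0), (1,2), (1,4), (2,0), (2,2), (2,4)}, so |H| = 9.

9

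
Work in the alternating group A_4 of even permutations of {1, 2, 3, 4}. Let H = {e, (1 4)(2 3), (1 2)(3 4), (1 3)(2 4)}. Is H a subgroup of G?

Yes

|H| = 4 divides |G| = 12, consistent with Lagrange.
H contains the identity, every element's inverse is in H, and H is closed under ∘: it is a subgroup.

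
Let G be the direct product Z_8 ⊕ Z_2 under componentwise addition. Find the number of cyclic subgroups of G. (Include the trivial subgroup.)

Group the elements of G by the cyclic subgroup they generate; each cyclic subgroup of order d accounts for φ(d) elements.
Cyclic subgroups by order — order 1: 1; order 2: 3; order 4: 2; order 8: 2.
Total: 8.

8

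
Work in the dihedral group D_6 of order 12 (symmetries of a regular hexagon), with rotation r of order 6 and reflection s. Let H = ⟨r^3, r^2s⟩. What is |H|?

|⟨r^3⟩| = 2 and |⟨r^2s⟩| = 2, so |H| is a multiple of lcm(2, 2) = 2 and divides |G| = 12.
Closing under the operation: H = {e, r^3, r^2s, r^5s}, so |H| = 4.

4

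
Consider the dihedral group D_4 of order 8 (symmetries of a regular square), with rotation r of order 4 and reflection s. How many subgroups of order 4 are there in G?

|G| = 8 and 4 | 8, so subgroups of order 4 are possible by Lagrange.
The subgroups of order 4 are: {e, r, r^2, r^3}; {e, r^2, s, r^2s}; {e, r^2, rs, r^3s}.
So G has 3 subgroups of order 4.

3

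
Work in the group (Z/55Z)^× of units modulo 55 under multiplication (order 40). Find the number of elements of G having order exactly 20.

Enumerating element orders in G gives 16 elements of order 20.

16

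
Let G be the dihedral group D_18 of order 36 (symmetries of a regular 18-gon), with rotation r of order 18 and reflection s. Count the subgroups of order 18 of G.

3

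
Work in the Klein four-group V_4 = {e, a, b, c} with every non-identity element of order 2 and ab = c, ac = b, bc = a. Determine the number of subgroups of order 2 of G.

3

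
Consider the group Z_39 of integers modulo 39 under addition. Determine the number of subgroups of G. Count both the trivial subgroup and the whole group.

4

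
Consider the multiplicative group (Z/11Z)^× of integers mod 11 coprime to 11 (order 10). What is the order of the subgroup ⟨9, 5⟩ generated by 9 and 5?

|⟨9⟩| = 5 and |⟨5⟩| = 5, so |H| is a multiple of lcm(5, 5) = 5 and divides |G| = 10.
Closing under the operation: H = {1, 3, 4, 5, 9}, so |H| = 5.

5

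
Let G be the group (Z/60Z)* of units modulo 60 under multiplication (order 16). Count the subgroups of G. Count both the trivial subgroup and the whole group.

27

|G| = 16, so by Lagrange every subgroup order divides 16. Divisors: 1, 2, 4, 8, 16.
Subgroups by order — order 1: 1; order 2: 7; order 4: 11; order 8: 7; order 16: 1.
Total: 1 + 7 + 11 + 7 + 1 = 27.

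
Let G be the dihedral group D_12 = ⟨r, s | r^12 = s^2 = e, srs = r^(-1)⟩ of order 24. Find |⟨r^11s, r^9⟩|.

8

|⟨r^11s⟩| = 2 and |⟨r^9⟩| = 4, so |H| is a multiple of lcm(2, 4) = 4 and divides |G| = 24.
Closing under the operation: H = {e, r^3, r^6, r^9, r^2s, r^5s, r^8s, r^11s}, so |H| = 8.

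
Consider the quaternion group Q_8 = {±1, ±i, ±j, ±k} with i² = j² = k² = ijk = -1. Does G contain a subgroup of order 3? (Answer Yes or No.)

No

3 does not divide |G| = 8, so by Lagrange no subgroup of order 3 exists.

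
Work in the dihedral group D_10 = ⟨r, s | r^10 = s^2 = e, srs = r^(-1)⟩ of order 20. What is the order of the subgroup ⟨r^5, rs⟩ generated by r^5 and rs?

4

|⟨r^5⟩| = 2 and |⟨rs⟩| = 2, so |H| is a multiple of lcm(2, 2) = 2 and divides |G| = 20.
Closing under the operation: H = {e, r^5, rs, r^6s}, so |H| = 4.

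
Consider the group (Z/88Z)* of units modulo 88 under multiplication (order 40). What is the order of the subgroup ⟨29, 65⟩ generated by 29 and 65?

|⟨29⟩| = 10 and |⟨65⟩| = 2, so |H| is a multiple of lcm(10, 2) = 10 and divides |G| = 40.
Closing under the operation: H = {1, 5, 9, 13, 17, 21, 25, 29, 37, 41, 45, 49, 53, 57, 61, 65, 69, 73, 81, 85}, so |H| = 20.

20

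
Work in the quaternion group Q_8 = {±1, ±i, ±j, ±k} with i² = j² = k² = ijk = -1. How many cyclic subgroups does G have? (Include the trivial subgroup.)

5

A cyclic subgroup of order d is generated by each of its φ(d) elements of order d, so the cyclic subgroups of order d number (#elements of order d)/φ(d).
Cyclic subgroups by order — order 1: 1; order 2: 1; order 4: 3.
Total: 5.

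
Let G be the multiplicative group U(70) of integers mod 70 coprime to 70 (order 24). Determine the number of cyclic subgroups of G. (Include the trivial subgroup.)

12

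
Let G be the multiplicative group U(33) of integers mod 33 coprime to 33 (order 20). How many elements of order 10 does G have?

12

Enumerating element orders in G gives 12 elements of order 10.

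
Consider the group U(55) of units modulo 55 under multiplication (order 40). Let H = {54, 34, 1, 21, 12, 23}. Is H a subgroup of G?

No

|H| = 6 does not divide |G| = 40, so by Lagrange H is not a subgroup.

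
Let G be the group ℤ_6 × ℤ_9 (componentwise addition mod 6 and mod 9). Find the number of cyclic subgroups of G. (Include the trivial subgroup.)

16

Group the elements of G by the cyclic subgroup they generate; each cyclic subgroup of order d accounts for φ(d) elements.
Cyclic subgroups by order — order 1: 1; order 2: 1; order 3: 4; order 6: 4; order 9: 3; order 18: 3.
Total: 16.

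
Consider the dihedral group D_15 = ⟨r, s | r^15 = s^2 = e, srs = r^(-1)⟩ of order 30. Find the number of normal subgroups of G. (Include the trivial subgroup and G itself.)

5

G has 28 subgroups. Checking conjugation-invariance by order — order 1: 1/1 normal; order 2: 0/15 normal; order 3: 1/1 normal; order 5: 1/1 normal; order 6: 0/5 normal; order 10: 0/3 normal; order 15: 1/1 normal; order 30: 1/1 normal.
Total normal subgroups: 5.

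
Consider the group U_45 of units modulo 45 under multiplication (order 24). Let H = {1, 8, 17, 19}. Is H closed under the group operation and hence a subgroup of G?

Yes

|H| = 4 divides |G| = 24, consistent with Lagrange.
H contains the identity, every element's inverse is in H, and H is closed under ·: it is a subgroup.
In fact H = ⟨8⟩.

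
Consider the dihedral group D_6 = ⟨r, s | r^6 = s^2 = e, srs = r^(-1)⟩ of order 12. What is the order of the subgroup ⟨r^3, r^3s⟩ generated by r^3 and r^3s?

4

|⟨r^3⟩| = 2 and |⟨r^3s⟩| = 2, so |H| is a multiple of lcm(2, 2) = 2 and divides |G| = 12.
Closing under the operation: H = {e, r^3, s, r^3s}, so |H| = 4.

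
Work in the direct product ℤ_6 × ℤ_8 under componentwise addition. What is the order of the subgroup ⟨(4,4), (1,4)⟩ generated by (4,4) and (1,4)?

12

|⟨(4,4)⟩| = 6 and |⟨(1,4)⟩| = 6, so |H| is a multiple of lcm(6, 6) = 6 and divides |G| = 48.
Closing under the operation: H = {(0,0), (0,4), (1,0), (1,4), (2,0), (2,4), (3,0), (3,4), (4,0), (4,4), (5,0), (5,4)}, so |H| = 12.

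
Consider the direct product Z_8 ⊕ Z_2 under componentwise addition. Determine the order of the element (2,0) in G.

The order of (2,0) in Z_8 × Z_2 is lcm(ord(2) in Z_8, ord(0) in Z_2).
ord(2) = 4 and ord(0) = 1, so |⟨(2,0)⟩| = lcm(4, 1) = 4.

4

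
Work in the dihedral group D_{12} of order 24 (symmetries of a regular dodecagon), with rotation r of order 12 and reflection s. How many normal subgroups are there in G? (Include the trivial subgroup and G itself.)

9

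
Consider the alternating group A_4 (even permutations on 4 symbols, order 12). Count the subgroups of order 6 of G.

|G| = 12 and 6 | 12, so subgroups of order 6 are possible by Lagrange.
Checking all subgroups of G, none has order 6.
So G has 0 subgroups of order 6.

0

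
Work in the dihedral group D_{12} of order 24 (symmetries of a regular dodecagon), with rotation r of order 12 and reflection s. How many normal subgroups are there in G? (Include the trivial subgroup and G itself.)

G has 34 subgroups. Checking conjugation-invariance by order — order 1: 1/1 normal; order 2: 1/13 normal; order 3: 1/1 normal; order 4: 1/7 normal; order 6: 1/5 normal; order 8: 0/3 normal; order 12: 3/3 normal; order 24: 1/1 normal.
Total normal subgroups: 9.

9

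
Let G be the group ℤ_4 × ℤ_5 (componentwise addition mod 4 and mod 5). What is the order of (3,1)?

The order of (3,1) in Z_4 × Z_5 is lcm(ord(3) in Z_4, ord(1) in Z_5).
ord(3) = 4 and ord(1) = 5, so |⟨(3,1)⟩| = lcm(4, 5) = 20.

20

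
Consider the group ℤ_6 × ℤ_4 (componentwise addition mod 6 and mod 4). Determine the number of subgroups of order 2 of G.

3

|G| = 24 and 2 | 24, so subgroups of order 2 are possible by Lagrange.
The subgroups of order 2 are: {(0,0), (0,2)}; {(0,0), (3,0)}; {(0,0), (3,2)}.
So G has 3 subgroups of order 2.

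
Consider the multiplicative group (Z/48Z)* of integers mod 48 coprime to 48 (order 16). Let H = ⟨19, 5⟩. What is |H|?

|⟨19⟩| = 4 and |⟨5⟩| = 4, so |H| is a multiple of lcm(4, 4) = 4 and divides |G| = 16.
Closing under the operation: H = {1, 5, 19, 23, 25, 29, 43, 47}, so |H| = 8.

8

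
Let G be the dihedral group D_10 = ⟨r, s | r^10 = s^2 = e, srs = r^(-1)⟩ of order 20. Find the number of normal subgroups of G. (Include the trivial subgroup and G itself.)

7

G has 22 subgroups. Checking conjugation-invariance by order — order 1: 1/1 normal; order 2: 1/11 normal; order 4: 0/5 normal; order 5: 1/1 normal; order 10: 3/3 normal; order 20: 1/1 normal.
Total normal subgroups: 7.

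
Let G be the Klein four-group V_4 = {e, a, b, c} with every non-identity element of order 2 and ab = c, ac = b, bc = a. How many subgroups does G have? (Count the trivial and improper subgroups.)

|G| = 4, so by Lagrange every subgroup order divides 4. Divisors: 1, 2, 4.
Subgroups by order — order 1: 1; order 2: 3; order 4: 1.
Total: 1 + 3 + 1 = 5.

5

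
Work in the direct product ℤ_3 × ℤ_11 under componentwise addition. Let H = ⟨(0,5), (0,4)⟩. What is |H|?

11

|⟨(0,5)⟩| = 11 and |⟨(0,4)⟩| = 11, so |H| is a multiple of lcm(11, 11) = 11 and divides |G| = 33.
Closing under the operation: H = {(0,0), (0,1), (0,2), (0,3), (0,4), (0,5), (0,6), (0,7), (0,8), (0,9), (0,10)}, so |H| = 11.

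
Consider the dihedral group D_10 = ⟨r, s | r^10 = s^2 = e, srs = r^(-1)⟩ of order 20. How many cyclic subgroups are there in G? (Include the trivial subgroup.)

14

A cyclic subgroup of order d is generated by each of its φ(d) elements of order d, so the cyclic subgroups of order d number (#elements of order d)/φ(d).
Cyclic subgroups by order — order 1: 1; order 2: 11; order 5: 1; order 10: 1.
Total: 14.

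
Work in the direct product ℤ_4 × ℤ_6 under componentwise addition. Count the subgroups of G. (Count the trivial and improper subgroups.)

|G| = 24, so by Lagrange every subgroup order divides 24. Divisors: 1, 2, 3, 4, 6, 8, 12, 24.
Subgroups by order — order 1: 1; order 2: 3; order 3: 1; order 4: 3; order 6: 3; order 8: 1; order 12: 3; order 24: 1.
Total: 1 + 3 + 1 + 3 + 3 + 1 + 3 + 1 = 16.

16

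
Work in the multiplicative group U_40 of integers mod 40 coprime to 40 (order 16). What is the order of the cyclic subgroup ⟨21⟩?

Compute successive powers of 21 mod 40: 21, 1; 21^2 ≡ 1 (mod 40).
So |⟨21⟩| = 2.

2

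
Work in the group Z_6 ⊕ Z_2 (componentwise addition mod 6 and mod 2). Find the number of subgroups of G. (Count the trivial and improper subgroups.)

|G| = 12, so by Lagrange every subgroup order divides 12. Divisors: 1, 2, 3, 4, 6, 12.
Subgroups by order — order 1: 1; order 2: 3; order 3: 1; order 4: 1; order 6: 3; order 12: 1.
Total: 1 + 3 + 1 + 1 + 3 + 1 = 10.

10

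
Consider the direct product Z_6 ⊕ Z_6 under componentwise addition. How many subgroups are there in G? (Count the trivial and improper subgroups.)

|G| = 36, so by Lagrange every subgroup order divides 36. Divisors: 1, 2, 3, 4, 6, 9, 12, 18, 36.
Subgroups by order — order 1: 1; order 2: 3; order 3: 4; order 4: 1; order 6: 12; order 9: 1; order 12: 4; order 18: 3; order 36: 1.
Total: 1 + 3 + 4 + 1 + 12 + 1 + 4 + 3 + 1 = 30.

30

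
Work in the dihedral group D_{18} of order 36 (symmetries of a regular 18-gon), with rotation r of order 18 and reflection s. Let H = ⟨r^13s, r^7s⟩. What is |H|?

6

|⟨r^13s⟩| = 2 and |⟨r^7s⟩| = 2, so |H| is a multiple of lcm(2, 2) = 2 and divides |G| = 36.
Closing under the operation: H = {e, r^6, r^12, rs, r^7s, r^13s}, so |H| = 6.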